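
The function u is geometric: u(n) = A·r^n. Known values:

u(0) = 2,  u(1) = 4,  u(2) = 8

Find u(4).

32

Consecutive ratio: 4/2 = 2, and 8/4 = 2, so r = 2.
Then A·2^0 = 2 gives A = 2, and u(n) = 2·2^n.
u(4) = 2·2^4 = 32.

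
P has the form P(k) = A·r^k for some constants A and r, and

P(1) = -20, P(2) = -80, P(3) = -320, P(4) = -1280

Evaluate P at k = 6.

Consecutive ratio: -80/(-20) = 4, and -320/(-80) = 4, so r = 4.
Then A·4^1 = -20 gives A = -5, and P(k) = -5·4^k.
P(6) = -5·4^6 = -20480.

-20480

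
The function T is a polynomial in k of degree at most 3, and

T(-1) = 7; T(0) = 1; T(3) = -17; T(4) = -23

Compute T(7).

Write T(k) = ak³ + bk² + ck + d; the 4 given values yield a linear system in the 4 coefficients.
Solving, the top 2 coefficients vanish, and T(k) = -6k + 1.
Then T(7) = -41.

-41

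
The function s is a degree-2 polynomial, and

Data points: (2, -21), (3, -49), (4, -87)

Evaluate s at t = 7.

-261

Write s(t) = at² + bt + c; the 3 given values yield a linear system in the 3 coefficients.
Solving, s(t) = -5t² - 3t + 5.
Then s(7) = -261.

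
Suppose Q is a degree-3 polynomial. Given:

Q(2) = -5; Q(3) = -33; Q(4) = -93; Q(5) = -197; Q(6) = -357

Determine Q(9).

First differences: -28, -60, -104, -160. Second differences: -32, -44, -56. Third differences: -12, -12.
Level-3 differences are constant, so Q has degree 3.
Fitting a degree-3 polynomial gives Q(n) = -2n³ + 2n² + 3.
Then Q(9) = -1293.

-1293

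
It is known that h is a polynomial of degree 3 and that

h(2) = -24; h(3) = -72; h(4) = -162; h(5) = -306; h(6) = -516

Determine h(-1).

First differences: -48, -90, -144, -210. Second differences: -42, -54, -66. Third differences: -12, -12.
Level-3 differences are constant, so h has degree 3.
Fitting a degree-3 polynomial gives h(x) = -2x³ - 3x² + 5x - 6.
Then h(-1) = -12.

-12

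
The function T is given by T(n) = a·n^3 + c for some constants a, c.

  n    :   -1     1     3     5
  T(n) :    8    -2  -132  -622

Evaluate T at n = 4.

-317

From T(-1) = 8 and T(1) = -2: -1a + c = 8 and 1a + c = -2.
Subtracting: 2a = -10, so a = -5; then c = 8 − (-5)·(-1) = 3.
So T(n) = -5n³ + 3, and T(4) = -317.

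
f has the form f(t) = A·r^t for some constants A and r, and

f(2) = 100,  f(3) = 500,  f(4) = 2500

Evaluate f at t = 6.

Consecutive ratio: 500/100 = 5, and 2500/500 = 5, so r = 5.
Then A·5^2 = 100 gives A = 4, and f(t) = 4·5^t.
f(6) = 4·5^6 = 62500.

62500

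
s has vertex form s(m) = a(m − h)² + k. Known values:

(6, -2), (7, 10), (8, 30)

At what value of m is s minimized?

First differences 12, 20; second difference 8 = 2a, so a = 4.
Expanding, the m-coefficient is −2ah = -8h; matching it to the data gives h = 5, and then k = -6.
So s(m) = 4(m − 5)² − 6.
Hence h = 5.

5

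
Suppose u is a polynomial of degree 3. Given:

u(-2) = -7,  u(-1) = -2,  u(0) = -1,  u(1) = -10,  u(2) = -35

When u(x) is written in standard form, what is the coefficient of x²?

First differences: 5, 1, -9, -25. Second differences: -4, -10, -16. Third differences: -6, -6.
Level-3 differences are constant, so u has degree 3.
Fitting a degree-3 polynomial gives u(x) = -x³ - 5x² - 3x - 1.
The coefficient of x² is -5.

-5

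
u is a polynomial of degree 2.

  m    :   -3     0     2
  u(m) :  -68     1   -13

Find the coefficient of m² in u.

Write u(m) = am² + bm + c; the 3 given values yield a linear system in the 3 coefficients.
Solving, u(m) = -6m² + 5m + 1.
The coefficient of m² is -6.

-6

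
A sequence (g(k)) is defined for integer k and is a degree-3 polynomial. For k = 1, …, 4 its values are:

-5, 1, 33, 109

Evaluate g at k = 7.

781

Write g(k) = ak³ + bk² + ck + d; the 4 given values yield a linear system in the 4 coefficients.
Solving, g(k) = 3k³ - 5k² - 3.
Then g(7) = 781.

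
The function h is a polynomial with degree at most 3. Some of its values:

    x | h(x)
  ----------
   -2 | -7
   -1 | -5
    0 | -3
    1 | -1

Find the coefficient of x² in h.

First differences: 2, 2, 2.
Level-1 differences are constant, so h has degree 1.
Fitting a degree-1 polynomial gives h(x) = 2x - 3.
The coefficient of x² is 0.

0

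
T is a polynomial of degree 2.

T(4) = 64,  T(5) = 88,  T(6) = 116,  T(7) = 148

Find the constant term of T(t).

First differences: 24, 28, 32. Second differences: 4, 4.
Level-2 differences are constant, so T has degree 2.
Fitting a degree-2 polynomial gives T(t) = 2t² + 6t + 8.
The constant term is T(0) = 8.

8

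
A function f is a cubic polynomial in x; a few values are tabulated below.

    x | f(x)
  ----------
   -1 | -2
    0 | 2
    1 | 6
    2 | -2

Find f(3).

-34

Write f(x) = ax³ + bx² + cx + d; the 4 given values yield a linear system in the 4 coefficients.
Solving, f(x) = -2x³ + 6x + 2.
Then f(3) = -34.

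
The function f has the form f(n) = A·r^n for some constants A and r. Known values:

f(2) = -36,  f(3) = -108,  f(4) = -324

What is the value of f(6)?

-2916

Consecutive ratio: -108/(-36) = 3, and -324/(-108) = 3, so r = 3.
Then A·3^2 = -36 gives A = -4, and f(n) = -4·3^n.
f(6) = -4·3^6 = -2916.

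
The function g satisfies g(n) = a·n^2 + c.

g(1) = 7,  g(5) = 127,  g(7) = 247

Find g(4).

From g(1) = 7 and g(5) = 127: 1a + c = 7 and 25a + c = 127.
Subtracting: 24a = 120, so a = 5; then c = 7 − 5·1 = 2.
So g(n) = 5n² + 2, and g(4) = 82.

82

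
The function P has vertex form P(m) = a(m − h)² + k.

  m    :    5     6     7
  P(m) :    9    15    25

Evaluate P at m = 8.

39

First differences 6, 10; second difference 4 = 2a, so a = 2.
Expanding, the m-coefficient is −2ah = -4h; matching it to the data gives h = 4, and then k = 7.
So P(m) = 2(m − 4)² + 7.
P(8) = 2·4² + 7 = 39.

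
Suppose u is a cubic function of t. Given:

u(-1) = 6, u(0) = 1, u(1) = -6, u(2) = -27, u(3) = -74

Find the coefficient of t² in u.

Write u(t) = at³ + bt² + ct + d; the 5 given values yield a linear system in the 4 coefficients.
Solving, u(t) = -2t³ - t² - 4t + 1.
The coefficient of t² is -1.

-1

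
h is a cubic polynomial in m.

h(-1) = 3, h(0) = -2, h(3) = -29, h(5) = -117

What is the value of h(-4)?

90

Write h(m) = am³ + bm² + cm + d; the 4 given values yield a linear system in the 4 coefficients.
Solving, h(m) = -m³ + m² - 3m - 2.
Then h(-4) = 90.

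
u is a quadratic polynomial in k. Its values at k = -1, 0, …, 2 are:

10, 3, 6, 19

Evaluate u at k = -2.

27

Write u(k) = ak² + bk + c; the 4 given values yield a linear system in the 3 coefficients.
Solving, u(k) = 5k² - 2k + 3.
Then u(-2) = 27.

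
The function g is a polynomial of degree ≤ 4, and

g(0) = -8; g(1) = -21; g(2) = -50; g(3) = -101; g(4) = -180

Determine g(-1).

-5

First differences: -13, -29, -51, -79. Second differences: -16, -22, -28. Third differences: -6, -6.
Level-3 differences are constant, so g has degree 3.
Fitting a degree-3 polynomial gives g(m) = -m³ - 5m² - 7m - 8.
Then g(-1) = -5.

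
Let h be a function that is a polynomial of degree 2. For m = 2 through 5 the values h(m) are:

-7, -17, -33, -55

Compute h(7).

-117

Write h(m) = am² + bm + c; the 4 given values yield a linear system in the 3 coefficients.
Solving, h(m) = -3m² + 5m - 5.
Then h(7) = -117.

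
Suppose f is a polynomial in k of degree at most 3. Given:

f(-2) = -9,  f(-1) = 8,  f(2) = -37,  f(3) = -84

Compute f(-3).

Write f(k) = ak³ + bk² + ck + d; the 4 given values yield a linear system in the 4 coefficients.
Solving, the leading coefficient vanishes, and f(k) = -8k² - 7k + 9.
Then f(-3) = -42.

-42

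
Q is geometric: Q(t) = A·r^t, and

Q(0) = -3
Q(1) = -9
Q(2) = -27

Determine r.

3

Consecutive ratio: -9/(-3) = 3, and -27/(-9) = 3, so r = 3.
Then A·3^0 = -3 gives A = -3, and Q(t) = -3·3^t.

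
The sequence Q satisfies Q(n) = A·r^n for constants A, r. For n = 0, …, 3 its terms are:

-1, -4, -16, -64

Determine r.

4

Consecutive ratio: -4/(-1) = 4, and -16/(-4) = 4, so r = 4.
Then A·4^0 = -1 gives A = -1, and Q(n) = -1·4^n.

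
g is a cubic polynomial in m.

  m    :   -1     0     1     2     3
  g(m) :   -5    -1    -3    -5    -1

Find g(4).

Write g(m) = am³ + bm² + cm + d; the 5 given values yield a linear system in the 4 coefficients.
Solving, g(m) = m³ - 3m² - 1.
Then g(4) = 15.

15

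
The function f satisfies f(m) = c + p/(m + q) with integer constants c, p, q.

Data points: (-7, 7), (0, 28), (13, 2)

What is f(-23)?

(f(m) − c)(m + q) = p for each data point; the three points give a linear system in c and q, then p follows.
Solving: c = 4, q = -1, p = -24, so f(m) = 4 − 24/(m − 1).
Then f(-23) = 4 − 24/(-24) = 5.

5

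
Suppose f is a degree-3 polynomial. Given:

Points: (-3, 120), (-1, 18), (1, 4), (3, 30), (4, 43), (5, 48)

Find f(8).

-45

Write f(t) = at³ + bt² + ct + d; the 6 given values yield a linear system in the 4 coefficients.
Solving, f(t) = -t³ + 8t² - 6t + 3.
Then f(8) = -45.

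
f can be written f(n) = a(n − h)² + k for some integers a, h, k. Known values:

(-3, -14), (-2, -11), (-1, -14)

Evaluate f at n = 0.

-23

First differences 3, -3; second difference -6 = 2a, so a = -3.
Expanding, the n-coefficient is −2ah = 6h; matching it to the data gives h = -2, and then k = -11.
So f(n) = -3(n + 2)² − 11.
f(0) = -3·2² − 11 = -23.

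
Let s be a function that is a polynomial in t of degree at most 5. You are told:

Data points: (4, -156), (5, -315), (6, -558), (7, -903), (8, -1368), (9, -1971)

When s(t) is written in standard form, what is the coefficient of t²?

3

First differences: -159, -243, -345, -465, -603. Second differences: -84, -102, -120, -138. Third differences: -18, -18, -18.
Level-3 differences are constant, so s has degree 3.
Fitting a degree-3 polynomial gives s(t) = -3t³ + 3t² - 3t.
The coefficient of t² is 3.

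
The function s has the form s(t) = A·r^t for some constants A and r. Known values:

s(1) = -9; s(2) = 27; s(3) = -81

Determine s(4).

Consecutive ratio: 27/(-9) = -3, and -81/27 = -3, so r = -3.
Then A·(-3)^1 = -9 gives A = 3, and s(t) = 3·(-3)^t.
s(4) = 3·(-3)^4 = 243.

243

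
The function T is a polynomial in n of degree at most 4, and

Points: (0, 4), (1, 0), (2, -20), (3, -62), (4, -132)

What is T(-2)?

First differences: -4, -20, -42, -70. Second differences: -16, -22, -28. Third differences: -6, -6.
Level-3 differences are constant, so T has degree 3.
Fitting a degree-3 polynomial gives T(n) = -n³ - 5n² + 2n + 4.
Then T(-2) = -12.

-12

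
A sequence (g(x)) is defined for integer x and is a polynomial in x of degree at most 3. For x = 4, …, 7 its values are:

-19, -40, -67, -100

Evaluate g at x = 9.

Write g(x) = ax³ + bx² + cx + d; the 4 given values yield a linear system in the 4 coefficients.
Solving, the leading coefficient vanishes, and g(x) = -3x² + 6x + 5.
Then g(9) = -184.

-184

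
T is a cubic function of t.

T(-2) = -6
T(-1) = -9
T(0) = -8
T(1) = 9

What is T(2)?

54

Write T(t) = at³ + bt² + ct + d; the 4 given values yield a linear system in the 4 coefficients.
Solving, T(t) = 2t³ + 8t² + 7t - 8.
Then T(2) = 54.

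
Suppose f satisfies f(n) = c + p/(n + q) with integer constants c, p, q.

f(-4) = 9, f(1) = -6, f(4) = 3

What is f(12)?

5

(f(n) − c)(n + q) = p for each data point; the three points give a linear system in c and q, then p follows.
Solving: c = 6, q = 0, p = -12, so f(n) = 6 − 12/(n + 0).
Then f(12) = 6 − 12/12 = 5.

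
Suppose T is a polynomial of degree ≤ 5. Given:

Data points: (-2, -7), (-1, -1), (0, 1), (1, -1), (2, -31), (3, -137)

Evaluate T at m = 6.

-1751

First differences: 6, 2, -2, -30, -106. Second differences: -4, -4, -28, -76. Third differences: 0, -24, -48. Fourth differences: -24, -24.
Level-4 differences are constant, so T has degree 4.
Fitting a degree-4 polynomial gives T(m) = -m^4 - 2m³ - m² + 2m + 1.
Then T(6) = -1751.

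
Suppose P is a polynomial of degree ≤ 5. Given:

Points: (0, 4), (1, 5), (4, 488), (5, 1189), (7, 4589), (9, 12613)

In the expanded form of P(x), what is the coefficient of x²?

3

Write P(x) = ax^5 + bx^4 + cx³ + dx² + ex + p; the 6 given values yield a linear system in the 6 coefficients.
Solving, the leading coefficient vanishes, and P(x) = 2x^4 - x³ + 3x² - 3x + 4.
The coefficient of x² is 3.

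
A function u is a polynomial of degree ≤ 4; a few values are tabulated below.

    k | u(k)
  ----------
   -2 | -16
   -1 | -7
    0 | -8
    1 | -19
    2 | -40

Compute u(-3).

First differences: 9, -1, -11, -21. Second differences: -10, -10, -10.
Level-2 differences are constant, so u has degree 2.
Fitting a degree-2 polynomial gives u(k) = -5k² - 6k - 8.
Then u(-3) = -35.

-35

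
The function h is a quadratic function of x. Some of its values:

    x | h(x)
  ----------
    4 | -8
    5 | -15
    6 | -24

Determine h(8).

-48

Write h(x) = ax² + bx + c; the 3 given values yield a linear system in the 3 coefficients.
Solving, h(x) = -x² + 2x.
Then h(8) = -48.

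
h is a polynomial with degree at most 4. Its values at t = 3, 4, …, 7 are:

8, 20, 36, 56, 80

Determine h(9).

First differences: 12, 16, 20, 24. Second differences: 4, 4, 4.
Level-2 differences are constant, so h has degree 2.
Fitting a degree-2 polynomial gives h(t) = 2t² - 2t - 4.
Then h(9) = 140.

140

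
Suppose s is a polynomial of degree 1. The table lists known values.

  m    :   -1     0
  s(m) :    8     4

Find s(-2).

Write s(m) = am + b; the 2 given values yield a linear system in the 2 coefficients.
Solving, s(m) = -4m + 4.
Then s(-2) = 12.

12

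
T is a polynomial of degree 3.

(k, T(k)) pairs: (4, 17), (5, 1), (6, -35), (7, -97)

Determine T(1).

5

Write T(k) = ak³ + bk² + ck + d; the 4 given values yield a linear system in the 4 coefficients.
Solving, T(k) = -k³ + 5k² + 1.
Then T(1) = 5.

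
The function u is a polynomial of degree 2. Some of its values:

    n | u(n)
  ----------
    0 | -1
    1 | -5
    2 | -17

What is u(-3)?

Write u(n) = an² + bn + c; the 3 given values yield a linear system in the 3 coefficients.
Solving, u(n) = -4n² - 1.
Then u(-3) = -37.

-37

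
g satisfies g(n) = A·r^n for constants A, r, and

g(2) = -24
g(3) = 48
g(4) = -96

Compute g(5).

192

Consecutive ratio: 48/(-24) = -2, and -96/48 = -2, so r = -2.
Then A·(-2)^2 = -24 gives A = -6, and g(n) = -6·(-2)^n.
g(5) = -6·(-2)^5 = 192.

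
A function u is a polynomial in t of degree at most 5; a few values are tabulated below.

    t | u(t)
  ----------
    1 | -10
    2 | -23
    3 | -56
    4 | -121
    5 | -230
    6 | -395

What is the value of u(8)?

First differences: -13, -33, -65, -109, -165. Second differences: -20, -32, -44, -56. Third differences: -12, -12, -12.
Level-3 differences are constant, so u has degree 3.
Fitting a degree-3 polynomial gives u(t) = -2t³ + 2t² - 5t - 5.
Then u(8) = -941.

-941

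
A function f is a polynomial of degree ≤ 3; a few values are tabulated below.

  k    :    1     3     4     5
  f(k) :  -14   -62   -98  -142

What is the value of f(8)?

-322

Write f(k) = ak³ + bk² + ck + d; the 4 given values yield a linear system in the 4 coefficients.
Solving, the leading coefficient vanishes, and f(k) = -4k² - 8k - 2.
Then f(8) = -322.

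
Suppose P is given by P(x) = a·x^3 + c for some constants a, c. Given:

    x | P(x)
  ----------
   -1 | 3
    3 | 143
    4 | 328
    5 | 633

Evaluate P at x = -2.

From P(-1) = 3 and P(3) = 143: -1a + c = 3 and 27a + c = 143.
Subtracting: 28a = 140, so a = 5; then c = 3 − 5·(-1) = 8.
So P(x) = 5x³ + 8, and P(-2) = -32.

-32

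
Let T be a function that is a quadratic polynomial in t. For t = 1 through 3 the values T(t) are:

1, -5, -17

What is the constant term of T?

Write T(t) = at² + bt + c; the 3 given values yield a linear system in the 3 coefficients.
Solving, T(t) = -3t² + 3t + 1.
The constant term is T(0) = 1.

1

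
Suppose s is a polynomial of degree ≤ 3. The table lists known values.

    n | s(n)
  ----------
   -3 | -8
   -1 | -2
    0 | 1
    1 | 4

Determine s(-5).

Write s(n) = an³ + bn² + cn + d; the 4 given values yield a linear system in the 4 coefficients.
Solving, the top 2 coefficients vanish, and s(n) = 3n + 1.
Then s(-5) = -14.

-14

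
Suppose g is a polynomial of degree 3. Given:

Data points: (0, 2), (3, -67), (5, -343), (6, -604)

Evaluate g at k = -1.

Write g(k) = ak³ + bk² + ck + d; the 4 given values yield a linear system in the 4 coefficients.
Solving, g(k) = -3k³ + k² + k + 2.
Then g(-1) = 5.

5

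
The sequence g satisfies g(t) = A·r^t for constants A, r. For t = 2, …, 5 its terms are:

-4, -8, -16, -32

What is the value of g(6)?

Consecutive ratio: -8/(-4) = 2, and -16/(-8) = 2, so r = 2.
Then A·2^2 = -4 gives A = -1, and g(t) = -1·2^t.
g(6) = -1·2^6 = -64.

-64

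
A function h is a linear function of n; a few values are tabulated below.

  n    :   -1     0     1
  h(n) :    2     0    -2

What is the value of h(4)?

Write h(n) = an + b; the 3 given values yield a linear system in the 2 coefficients.
Solving, h(n) = -2n.
Then h(4) = -8.

-8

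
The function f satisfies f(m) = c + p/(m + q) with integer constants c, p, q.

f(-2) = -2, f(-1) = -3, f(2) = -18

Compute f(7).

(f(m) − c)(m + q) = p for each data point; the three points give a linear system in c and q, then p follows.
Solving: c = 2, q = -3, p = 20, so f(m) = 2 + 20/(m − 3).
Then f(7) = 2 + 20/4 = 7.

7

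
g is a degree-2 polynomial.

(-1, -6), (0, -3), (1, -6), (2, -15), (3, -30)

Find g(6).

First differences: 3, -3, -9, -15. Second differences: -6, -6, -6.
Level-2 differences are constant, so g has degree 2.
Fitting a degree-2 polynomial gives g(k) = -3k² - 3.
Then g(6) = -111.

-111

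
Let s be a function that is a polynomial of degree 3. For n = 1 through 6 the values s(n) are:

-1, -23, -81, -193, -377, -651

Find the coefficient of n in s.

-1

First differences: -22, -58, -112, -184, -274. Second differences: -36, -54, -72, -90. Third differences: -18, -18, -18.
Level-3 differences are constant, so s has degree 3.
Fitting a degree-3 polynomial gives s(n) = -3n³ - n + 3.
The coefficient of n is -1.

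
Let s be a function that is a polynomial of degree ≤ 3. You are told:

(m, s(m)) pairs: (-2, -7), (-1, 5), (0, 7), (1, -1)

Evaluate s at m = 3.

-47

First differences: 12, 2, -8. Second differences: -10, -10.
Level-2 differences are constant, so s has degree 2.
Fitting a degree-2 polynomial gives s(m) = -5m² - 3m + 7.
Then s(3) = -47.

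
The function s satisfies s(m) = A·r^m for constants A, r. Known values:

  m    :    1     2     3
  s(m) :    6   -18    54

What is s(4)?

-162

Consecutive ratio: -18/6 = -3, and 54/(-18) = -3, so r = -3.
Then A·(-3)^1 = 6 gives A = -2, and s(m) = -2·(-3)^m.
s(4) = -2·(-3)^4 = -162.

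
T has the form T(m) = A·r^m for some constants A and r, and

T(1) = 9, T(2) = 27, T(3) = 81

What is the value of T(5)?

Consecutive ratio: 27/9 = 3, and 81/27 = 3, so r = 3.
Then A·3^1 = 9 gives A = 3, and T(m) = 3·3^m.
T(5) = 3·3^5 = 729.

729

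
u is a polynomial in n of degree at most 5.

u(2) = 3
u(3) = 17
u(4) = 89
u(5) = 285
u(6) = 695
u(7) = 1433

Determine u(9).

First differences: 14, 72, 196, 410, 738. Second differences: 58, 124, 214, 328. Third differences: 66, 90, 114. Fourth differences: 24, 24.
Level-4 differences are constant, so u has degree 4.
Fitting a degree-4 polynomial gives u(n) = n^4 - 3n³ + n² + n + 5.
Then u(9) = 4469.

4469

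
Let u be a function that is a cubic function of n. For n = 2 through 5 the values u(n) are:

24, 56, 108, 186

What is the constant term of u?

Write u(n) = an³ + bn² + cn + d; the 4 given values yield a linear system in the 4 coefficients.
Solving, u(n) = n³ + n² + 8n - 4.
The constant term is u(0) = -4.

-4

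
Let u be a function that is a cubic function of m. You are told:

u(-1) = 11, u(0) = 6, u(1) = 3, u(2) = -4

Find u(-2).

Write u(m) = am³ + bm² + cm + d; the 4 given values yield a linear system in the 4 coefficients.
Solving, u(m) = -m³ + m² - 3m + 6.
Then u(-2) = 24.

24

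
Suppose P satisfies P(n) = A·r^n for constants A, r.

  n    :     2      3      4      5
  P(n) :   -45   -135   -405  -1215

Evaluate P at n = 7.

-10935

Consecutive ratio: -135/(-45) = 3, and -405/(-135) = 3, so r = 3.
Then A·3^2 = -45 gives A = -5, and P(n) = -5·3^n.
P(7) = -5·3^7 = -10935.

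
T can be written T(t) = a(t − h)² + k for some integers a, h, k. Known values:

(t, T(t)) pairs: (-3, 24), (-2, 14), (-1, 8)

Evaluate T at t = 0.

6

First differences -10, -6; second difference 4 = 2a, so a = 2.
Expanding, the t-coefficient is −2ah = -4h; matching it to the data gives h = 0, and then k = 6.
So T(t) = 2(t + 0)² + 6.
T(0) = 2·0² + 6 = 6.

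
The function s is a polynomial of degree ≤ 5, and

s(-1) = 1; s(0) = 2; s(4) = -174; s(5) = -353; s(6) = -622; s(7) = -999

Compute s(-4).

Write s(k) = ak^5 + bk^4 + ck³ + dk² + ek + p; the 6 given values yield a linear system in the 6 coefficients.
Solving, the top 2 coefficients vanish, and s(k) = -3k³ + 4k + 2.
Then s(-4) = 178.

178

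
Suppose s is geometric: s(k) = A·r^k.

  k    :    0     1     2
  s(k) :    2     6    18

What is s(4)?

162

Consecutive ratio: 6/2 = 3, and 18/6 = 3, so r = 3.
Then A·3^0 = 2 gives A = 2, and s(k) = 2·3^k.
s(4) = 2·3^4 = 162.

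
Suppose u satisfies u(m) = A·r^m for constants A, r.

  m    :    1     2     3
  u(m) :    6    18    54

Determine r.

3

Consecutive ratio: 18/6 = 3, and 54/18 = 3, so r = 3.
Then A·3^1 = 6 gives A = 2, and u(m) = 2·3^m.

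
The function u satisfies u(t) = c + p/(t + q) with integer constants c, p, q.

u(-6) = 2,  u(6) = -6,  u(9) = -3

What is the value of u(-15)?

(u(t) − c)(t + q) = p for each data point; the three points give a linear system in c and q, then p follows.
Solving: c = 0, q = -3, p = -18, so u(t) = -18/(t − 3).
Then u(-15) = 0 − 18/(-18) = 1.

1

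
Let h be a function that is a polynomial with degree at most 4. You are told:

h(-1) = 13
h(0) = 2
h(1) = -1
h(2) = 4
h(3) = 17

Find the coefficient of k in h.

First differences: -11, -3, 5, 13. Second differences: 8, 8, 8.
Level-2 differences are constant, so h has degree 2.
Fitting a degree-2 polynomial gives h(k) = 4k² - 7k + 2.
The coefficient of k is -7.

-7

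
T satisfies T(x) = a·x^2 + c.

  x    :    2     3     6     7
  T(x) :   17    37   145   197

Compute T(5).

From T(2) = 17 and T(3) = 37: 4a + c = 17 and 9a + c = 37.
Subtracting: 5a = 20, so a = 4; then c = 17 − 4·4 = 1.
So T(x) = 4x² + 1, and T(5) = 101.

101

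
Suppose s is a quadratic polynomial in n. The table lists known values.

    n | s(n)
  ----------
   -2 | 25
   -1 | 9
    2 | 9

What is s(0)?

1

Write s(n) = an² + bn + c; the 3 given values yield a linear system in the 3 coefficients.
Solving, s(n) = 4n² - 4n + 1.
The constant term is s(0) = 1.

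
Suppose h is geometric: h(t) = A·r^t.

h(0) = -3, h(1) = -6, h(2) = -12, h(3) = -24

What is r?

2

Consecutive ratio: -6/(-3) = 2, and -12/(-6) = 2, so r = 2.
Then A·2^0 = -3 gives A = -3, and h(t) = -3·2^t.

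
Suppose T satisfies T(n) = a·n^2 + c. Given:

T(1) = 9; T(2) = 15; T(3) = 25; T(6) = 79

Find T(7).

From T(1) = 9 and T(2) = 15: 1a + c = 9 and 4a + c = 15.
Subtracting: 3a = 6, so a = 2; then c = 9 − 2·1 = 7.
So T(n) = 2n² + 7, and T(7) = 105.

105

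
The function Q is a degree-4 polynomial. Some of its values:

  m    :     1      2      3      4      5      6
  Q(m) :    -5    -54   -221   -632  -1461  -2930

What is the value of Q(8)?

-8916

First differences: -49, -167, -411, -829, -1469. Second differences: -118, -244, -418, -640. Third differences: -126, -174, -222. Fourth differences: -48, -48.
Level-4 differences are constant, so Q has degree 4.
Fitting a degree-4 polynomial gives Q(m) = -2m^4 - m³ - 3m² - 3m + 4.
Then Q(8) = -8916.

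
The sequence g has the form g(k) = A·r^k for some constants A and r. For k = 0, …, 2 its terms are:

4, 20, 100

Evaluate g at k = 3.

500

Consecutive ratio: 20/4 = 5, and 100/20 = 5, so r = 5.
Then A·5^0 = 4 gives A = 4, and g(k) = 4·5^k.
g(3) = 4·5^3 = 500.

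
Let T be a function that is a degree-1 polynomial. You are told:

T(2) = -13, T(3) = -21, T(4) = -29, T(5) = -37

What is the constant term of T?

3

First differences: -8, -8, -8.
Level-1 differences are constant, so T has degree 1.
Fitting a degree-1 polynomial gives T(m) = -8m + 3.
The constant term is T(0) = 3.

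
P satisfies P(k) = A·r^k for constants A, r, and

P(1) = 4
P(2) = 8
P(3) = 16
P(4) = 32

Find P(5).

Consecutive ratio: 8/4 = 2, and 16/8 = 2, so r = 2.
Then A·2^1 = 4 gives A = 2, and P(k) = 2·2^k.
P(5) = 2·2^5 = 64.

64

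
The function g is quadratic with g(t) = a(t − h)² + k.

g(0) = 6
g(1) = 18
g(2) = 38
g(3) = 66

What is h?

First differences 12, 20, 28; second difference 8 = 2a, so a = 4.
Expanding, the t-coefficient is −2ah = -8h; matching it to the data gives h = -1, and then k = 2.
So g(t) = 4(t + 1)² + 2.
Hence h = -1.

-1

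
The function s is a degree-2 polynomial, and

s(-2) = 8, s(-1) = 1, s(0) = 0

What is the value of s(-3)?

Write s(t) = at² + bt + c; the 3 given values yield a linear system in the 3 coefficients.
Solving, s(t) = 3t² + 2t.
Then s(-3) = 21.

21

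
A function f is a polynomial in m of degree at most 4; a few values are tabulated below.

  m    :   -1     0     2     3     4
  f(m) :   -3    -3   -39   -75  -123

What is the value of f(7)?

Write f(m) = am^4 + bm³ + cm² + dm + e; the 5 given values yield a linear system in the 5 coefficients.
Solving, the top 2 coefficients vanish, and f(m) = -6m² - 6m - 3.
Then f(7) = -339.

-339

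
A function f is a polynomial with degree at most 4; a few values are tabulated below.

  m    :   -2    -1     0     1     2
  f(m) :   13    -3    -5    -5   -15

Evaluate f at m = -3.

Write f(m) = am^4 + bm³ + cm² + dm + e; the 5 given values yield a linear system in the 5 coefficients.
Solving, the leading coefficient vanishes, and f(m) = -2m³ + m² + m - 5.
Then f(-3) = 55.

55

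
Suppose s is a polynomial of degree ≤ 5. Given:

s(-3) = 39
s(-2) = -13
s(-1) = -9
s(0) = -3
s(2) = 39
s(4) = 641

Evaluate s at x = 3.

Write s(x) = ax^5 + bx^4 + cx³ + dx² + ex + p; the 6 given values yield a linear system in the 6 coefficients.
Solving, the leading coefficient vanishes, and s(x) = 2x^4 + 3x³ - 4x² + x - 3.
Then s(3) = 207.

207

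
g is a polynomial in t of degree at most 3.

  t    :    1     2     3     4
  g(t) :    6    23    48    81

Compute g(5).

122

First differences: 17, 25, 33. Second differences: 8, 8.
Level-2 differences are constant, so g has degree 2.
Fitting a degree-2 polynomial gives g(t) = 4t² + 5t - 3.
Then g(5) = 122.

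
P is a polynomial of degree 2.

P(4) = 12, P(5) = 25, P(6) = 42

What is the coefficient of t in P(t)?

Write P(t) = at² + bt + c; the 3 given values yield a linear system in the 3 coefficients.
Solving, P(t) = 2t² - 5t.
The coefficient of t is -5.

-5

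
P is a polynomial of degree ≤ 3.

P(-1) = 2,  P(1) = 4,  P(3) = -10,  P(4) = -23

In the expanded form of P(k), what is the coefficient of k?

1

Write P(k) = ak³ + bk² + ck + d; the 4 given values yield a linear system in the 4 coefficients.
Solving, the leading coefficient vanishes, and P(k) = -2k² + k + 5.
The coefficient of k is 1.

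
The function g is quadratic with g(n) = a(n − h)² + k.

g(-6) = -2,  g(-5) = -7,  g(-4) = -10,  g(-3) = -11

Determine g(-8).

14

First differences -5, -3, -1; second difference 2 = 2a, so a = 1.
Expanding, the n-coefficient is −2ah = -2h; matching it to the data gives h = -3, and then k = -11.
So g(n) = 1(n + 3)² − 11.
g(-8) = 1·(-5)² − 11 = 14.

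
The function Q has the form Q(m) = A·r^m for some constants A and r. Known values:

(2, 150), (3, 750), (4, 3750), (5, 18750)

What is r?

Consecutive ratio: 750/150 = 5, and 3750/750 = 5, so r = 5.
Then A·5^2 = 150 gives A = 6, and Q(m) = 6·5^m.

5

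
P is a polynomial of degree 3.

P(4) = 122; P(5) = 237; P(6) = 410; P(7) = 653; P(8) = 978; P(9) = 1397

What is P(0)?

2

First differences: 115, 173, 243, 325, 419. Second differences: 58, 70, 82, 94. Third differences: 12, 12, 12.
Level-3 differences are constant, so P has degree 3.
Fitting a degree-3 polynomial gives P(k) = 2k³ - k² + 2k + 2.
The constant term is P(0) = 2.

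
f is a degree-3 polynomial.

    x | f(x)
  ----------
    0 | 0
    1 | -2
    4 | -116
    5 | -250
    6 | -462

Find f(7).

Write f(x) = ax³ + bx² + cx + d; the 5 given values yield a linear system in the 4 coefficients.
Solving, f(x) = -3x³ + 6x² - 5x.
Then f(7) = -770.

-770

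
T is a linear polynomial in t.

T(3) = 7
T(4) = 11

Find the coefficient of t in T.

Write T(t) = at + b; the 2 given values yield a linear system in the 2 coefficients.
Solving, T(t) = 4t - 5.
The coefficient of t is 4.

4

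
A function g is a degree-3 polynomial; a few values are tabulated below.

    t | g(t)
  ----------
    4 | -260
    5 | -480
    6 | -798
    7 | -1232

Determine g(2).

Write g(t) = at³ + bt² + ct + d; the 4 given values yield a linear system in the 4 coefficients.
Solving, g(t) = -3t³ - 4t² - t.
Then g(2) = -42.

-42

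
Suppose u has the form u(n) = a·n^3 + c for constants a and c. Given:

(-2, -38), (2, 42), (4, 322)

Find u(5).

627

From u(-2) = -38 and u(2) = 42: -8a + c = -38 and 8a + c = 42.
Subtracting: 16a = 80, so a = 5; then c = -38 − 5·(-8) = 2.
So u(n) = 5n³ + 2, and u(5) = 627.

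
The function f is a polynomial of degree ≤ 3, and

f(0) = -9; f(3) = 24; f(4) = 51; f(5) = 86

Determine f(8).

239

Write f(x) = ax³ + bx² + cx + d; the 4 given values yield a linear system in the 4 coefficients.
Solving, the leading coefficient vanishes, and f(x) = 4x² - x - 9.
Then f(8) = 239.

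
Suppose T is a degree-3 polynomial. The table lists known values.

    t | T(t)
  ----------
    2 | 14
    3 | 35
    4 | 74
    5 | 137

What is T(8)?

530

Write T(t) = at³ + bt² + ct + d; the 4 given values yield a linear system in the 4 coefficients.
Solving, T(t) = t³ + 2t + 2.
Then T(8) = 530.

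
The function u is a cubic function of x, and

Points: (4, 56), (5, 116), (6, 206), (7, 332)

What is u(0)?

-4

Write u(x) = ax³ + bx² + cx + d; the 4 given values yield a linear system in the 4 coefficients.
Solving, u(x) = x³ - x - 4.
The constant term is u(0) = -4.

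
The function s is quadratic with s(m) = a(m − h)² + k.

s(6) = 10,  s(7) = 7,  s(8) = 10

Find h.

First differences -3, 3; second difference 6 = 2a, so a = 3.
Expanding, the m-coefficient is −2ah = -6h; matching it to the data gives h = 7, and then k = 7.
So s(m) = 3(m − 7)² + 7.
Hence h = 7.

7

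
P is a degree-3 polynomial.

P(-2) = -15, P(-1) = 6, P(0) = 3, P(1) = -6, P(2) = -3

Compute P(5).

258

First differences: 21, -3, -9, 3. Second differences: -24, -6, 12. Third differences: 18, 18.
Level-3 differences are constant, so P has degree 3.
Fitting a degree-3 polynomial gives P(x) = 3x³ - 3x² - 9x + 3.
Then P(5) = 258.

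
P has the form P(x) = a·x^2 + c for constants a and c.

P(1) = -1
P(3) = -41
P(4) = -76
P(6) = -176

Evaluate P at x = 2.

-16

From P(1) = -1 and P(3) = -41: 1a + c = -1 and 9a + c = -41.
Subtracting: 8a = -40, so a = -5; then c = -1 − (-5)·1 = 4.
So P(x) = -5x² + 4, and P(2) = -16.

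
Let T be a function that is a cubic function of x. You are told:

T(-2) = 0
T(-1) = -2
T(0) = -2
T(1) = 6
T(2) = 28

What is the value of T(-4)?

-14

First differences: -2, 0, 8, 22. Second differences: 2, 8, 14. Third differences: 6, 6.
Level-3 differences are constant, so T has degree 3.
Fitting a degree-3 polynomial gives T(x) = x³ + 4x² + 3x - 2.
Then T(-4) = -14.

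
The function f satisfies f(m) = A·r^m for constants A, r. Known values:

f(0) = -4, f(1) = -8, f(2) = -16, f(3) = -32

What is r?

2

Consecutive ratio: -8/(-4) = 2, and -16/(-8) = 2, so r = 2.
Then A·2^0 = -4 gives A = -4, and f(m) = -4·2^m.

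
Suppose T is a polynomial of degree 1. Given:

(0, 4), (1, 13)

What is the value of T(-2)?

-14

Write T(x) = ax + b; the 2 given values yield a linear system in the 2 coefficients.
Solving, T(x) = 9x + 4.
Then T(-2) = -14.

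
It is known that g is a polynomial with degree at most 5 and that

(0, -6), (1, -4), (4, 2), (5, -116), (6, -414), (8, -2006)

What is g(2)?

10

Write g(x) = ax^5 + bx^4 + cx³ + dx² + ex + p; the 6 given values yield a linear system in the 6 coefficients.
Solving, the leading coefficient vanishes, and g(x) = -x^4 + 4x³ + x² - 2x - 6.
Then g(2) = 10.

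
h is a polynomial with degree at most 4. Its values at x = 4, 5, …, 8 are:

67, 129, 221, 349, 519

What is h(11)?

1341

Write h(x) = ax^4 + bx³ + cx² + dx + e; the 5 given values yield a linear system in the 5 coefficients.
Solving, the leading coefficient vanishes, and h(x) = x³ + x - 1.
Then h(11) = 1341.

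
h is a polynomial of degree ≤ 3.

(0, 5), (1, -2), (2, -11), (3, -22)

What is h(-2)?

13

Write h(t) = at³ + bt² + ct + d; the 4 given values yield a linear system in the 4 coefficients.
Solving, the leading coefficient vanishes, and h(t) = -t² - 6t + 5.
Then h(-2) = 13.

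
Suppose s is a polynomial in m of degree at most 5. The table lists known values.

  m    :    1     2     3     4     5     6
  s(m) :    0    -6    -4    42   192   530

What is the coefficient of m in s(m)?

Write s(m) = am^5 + bm^4 + cm³ + dm² + em + p; the 6 given values yield a linear system in the 6 coefficients.
Solving, the leading coefficient vanishes, and s(m) = m^4 - 4m³ + 3m² - 2m + 2.
The coefficient of m is -2.

-2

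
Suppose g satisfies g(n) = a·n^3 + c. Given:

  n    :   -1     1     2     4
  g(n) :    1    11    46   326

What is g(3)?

From g(-1) = 1 and g(1) = 11: -1a + c = 1 and 1a + c = 11.
Subtracting: 2a = 10, so a = 5; then c = 1 − 5·(-1) = 6.
So g(n) = 5n³ + 6, and g(3) = 141.

141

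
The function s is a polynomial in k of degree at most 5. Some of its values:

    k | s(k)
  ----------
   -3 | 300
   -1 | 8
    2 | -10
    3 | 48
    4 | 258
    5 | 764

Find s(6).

Write s(k) = ak^5 + bk^4 + ck³ + dk² + ek + p; the 6 given values yield a linear system in the 6 coefficients.
Solving, the leading coefficient vanishes, and s(k) = 2k^4 - 4k³ + 2k² - 6k - 6.
Then s(6) = 1758.

1758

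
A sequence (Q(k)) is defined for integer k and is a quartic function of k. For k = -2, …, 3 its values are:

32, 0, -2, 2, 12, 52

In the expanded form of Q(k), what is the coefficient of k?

3

Write Q(k) = ak^4 + bk³ + ck² + dk + e; the 6 given values yield a linear system in the 5 coefficients.
Solving, Q(k) = k^4 - 2k³ + 2k² + 3k - 2.
The coefficient of k is 3.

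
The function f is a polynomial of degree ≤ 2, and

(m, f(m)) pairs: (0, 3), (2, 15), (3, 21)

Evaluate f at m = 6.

39

Write f(m) = am² + bm + c; the 3 given values yield a linear system in the 3 coefficients.
Solving, the leading coefficient vanishes, and f(m) = 6m + 3.
Then f(6) = 39.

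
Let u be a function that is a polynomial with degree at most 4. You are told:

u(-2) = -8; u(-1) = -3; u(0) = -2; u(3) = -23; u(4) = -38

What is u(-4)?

Write u(x) = ax^4 + bx³ + cx² + dx + e; the 5 given values yield a linear system in the 5 coefficients.
Solving, the top 2 coefficients vanish, and u(x) = -2x² - x - 2.
Then u(-4) = -30.

-30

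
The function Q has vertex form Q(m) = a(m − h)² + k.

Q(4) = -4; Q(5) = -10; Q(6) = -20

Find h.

3

First differences -6, -10; second difference -4 = 2a, so a = -2.
Expanding, the m-coefficient is −2ah = 4h; matching it to the data gives h = 3, and then k = -2.
So Q(m) = -2(m − 3)² − 2.
Hence h = 3.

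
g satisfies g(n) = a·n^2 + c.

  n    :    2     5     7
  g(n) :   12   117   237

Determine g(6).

From g(2) = 12 and g(5) = 117: 4a + c = 12 and 25a + c = 117.
Subtracting: 21a = 105, so a = 5; then c = 12 − 5·4 = -8.
So g(n) = 5n² − 8, and g(6) = 172.

172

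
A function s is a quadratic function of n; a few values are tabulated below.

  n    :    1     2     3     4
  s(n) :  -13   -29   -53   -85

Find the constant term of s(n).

-5

First differences: -16, -24, -32. Second differences: -8, -8.
Level-2 differences are constant, so s has degree 2.
Fitting a degree-2 polynomial gives s(n) = -4n² - 4n - 5.
The constant term is s(0) = -5.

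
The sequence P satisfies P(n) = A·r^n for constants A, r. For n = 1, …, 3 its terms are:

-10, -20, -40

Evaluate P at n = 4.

Consecutive ratio: -20/(-10) = 2, and -40/(-20) = 2, so r = 2.
Then A·2^1 = -10 gives A = -5, and P(n) = -5·2^n.
P(4) = -5·2^4 = -80.

-80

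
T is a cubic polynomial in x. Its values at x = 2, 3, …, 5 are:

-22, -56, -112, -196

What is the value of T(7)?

-472

Write T(x) = ax³ + bx² + cx + d; the 4 given values yield a linear system in the 4 coefficients.
Solving, T(x) = -x³ - 2x² - 5x + 4.
Then T(7) = -472.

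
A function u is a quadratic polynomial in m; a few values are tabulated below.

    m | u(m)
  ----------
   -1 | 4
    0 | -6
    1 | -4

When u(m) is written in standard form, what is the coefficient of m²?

6

Write u(m) = am² + bm + c; the 3 given values yield a linear system in the 3 coefficients.
Solving, u(m) = 6m² - 4m - 6.
The coefficient of m² is 6.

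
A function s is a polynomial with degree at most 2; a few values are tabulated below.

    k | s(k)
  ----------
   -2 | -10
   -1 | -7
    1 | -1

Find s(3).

Write s(k) = ak² + bk + c; the 3 given values yield a linear system in the 3 coefficients.
Solving, the leading coefficient vanishes, and s(k) = 3k - 4.
Then s(3) = 5.

5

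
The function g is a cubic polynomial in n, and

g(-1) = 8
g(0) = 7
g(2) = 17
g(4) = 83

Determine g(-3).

-8

Write g(n) = an³ + bn² + cn + d; the 4 given values yield a linear system in the 4 coefficients.
Solving, g(n) = n³ + n² - n + 7.
Then g(-3) = -8.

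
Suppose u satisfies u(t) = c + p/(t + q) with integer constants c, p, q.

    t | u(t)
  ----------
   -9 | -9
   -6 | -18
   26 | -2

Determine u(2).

(u(t) − c)(t + q) = p for each data point; the three points give a linear system in c and q, then p follows.
Solving: c = -3, q = 4, p = 30, so u(t) = -3 + 30/(t + 4).
Then u(2) = -3 + 30/6 = 2.

2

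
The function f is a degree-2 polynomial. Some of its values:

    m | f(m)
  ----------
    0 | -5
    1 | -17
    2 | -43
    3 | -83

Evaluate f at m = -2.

First differences: -12, -26, -40. Second differences: -14, -14.
Level-2 differences are constant, so f has degree 2.
Fitting a degree-2 polynomial gives f(m) = -7m² - 5m - 5.
Then f(-2) = -23.

-23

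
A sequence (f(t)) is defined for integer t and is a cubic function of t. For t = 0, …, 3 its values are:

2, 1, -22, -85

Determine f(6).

Write f(t) = at³ + bt² + ct + d; the 4 given values yield a linear system in the 4 coefficients.
Solving, f(t) = -3t³ - 2t² + 4t + 2.
Then f(6) = -694.

-694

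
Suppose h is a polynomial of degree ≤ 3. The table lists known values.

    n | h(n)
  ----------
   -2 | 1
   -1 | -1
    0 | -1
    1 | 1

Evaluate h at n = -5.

19

First differences: -2, 0, 2. Second differences: 2, 2.
Level-2 differences are constant, so h has degree 2.
Fitting a degree-2 polynomial gives h(n) = n² + n - 1.
Then h(-5) = 19.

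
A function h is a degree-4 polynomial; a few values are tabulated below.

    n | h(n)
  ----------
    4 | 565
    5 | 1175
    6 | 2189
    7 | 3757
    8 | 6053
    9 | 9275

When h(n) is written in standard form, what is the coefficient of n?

4

First differences: 610, 1014, 1568, 2296, 3222. Second differences: 404, 554, 728, 926. Third differences: 150, 174, 198. Fourth differences: 24, 24.
Level-4 differences are constant, so h has degree 4.
Fitting a degree-4 polynomial gives h(n) = n^4 + 3n³ + 6n² + 4n + 5.
The coefficient of n is 4.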